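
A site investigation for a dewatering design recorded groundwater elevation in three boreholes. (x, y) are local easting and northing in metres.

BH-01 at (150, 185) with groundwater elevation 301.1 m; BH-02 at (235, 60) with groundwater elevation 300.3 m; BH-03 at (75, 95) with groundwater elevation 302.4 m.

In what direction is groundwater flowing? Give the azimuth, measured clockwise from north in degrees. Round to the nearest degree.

Three-point gradient (reference BH-01): Δ to BH-02 = (85, -125, -0.8), Δ to BH-03 = (-75, -90, +1.3).
∂h/∂x = -0.01377, ∂h/∂y = -0.002966 (det = -17025).
Flow direction (−∇h) has components (+0.01377 E, +0.002966 N).
Azimuth = atan2(E, N) = atan2(+0.01377, +0.002966) = 77.8° ≈ 078°.

078°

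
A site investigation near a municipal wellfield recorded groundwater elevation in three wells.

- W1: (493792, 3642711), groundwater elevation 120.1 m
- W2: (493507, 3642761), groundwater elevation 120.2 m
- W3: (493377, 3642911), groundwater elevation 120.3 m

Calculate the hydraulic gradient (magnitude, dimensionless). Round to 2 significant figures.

With h = a·x + b·y + c and W1 as origin, the differences give:
  (-285)·a + 50·b = +0.1
  (-415)·a + 200·b = +0.2
Eliminate b (×200 and ×50, subtract): -36250·a = 10.00 → a = ∂h/∂x = -0.0002759
Back-substitute: b = ∂h/∂y = +0.0004276.
|∇h| = √(-0.0002759² + 0.0004276²) = 0.0005089

0.00051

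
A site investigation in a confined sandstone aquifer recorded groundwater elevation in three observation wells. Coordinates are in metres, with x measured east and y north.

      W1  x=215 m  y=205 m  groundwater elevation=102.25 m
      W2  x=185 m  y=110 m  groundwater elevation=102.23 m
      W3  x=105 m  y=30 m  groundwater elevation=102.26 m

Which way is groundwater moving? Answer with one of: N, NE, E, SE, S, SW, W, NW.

Differences from W1: to W2 (Δx, Δy, Δh) = (-30, -95, -0.02); to W3 = (-110, -175, +0.01).
Determinant of the coordinate differences = (-30)·(-175) − (-110)·(-95) = -5200.
∂h/∂x = [(-0.02)·(-175) − (+0.01)·(-95)] / -5200 = -0.0008558
∂h/∂y = [(-30)·(+0.01) − (-110)·(-0.02)] / -5200 = +0.0004808
Flow = −∇h = (+0.0008558 east, -0.0004808 north), which points southeast.

SE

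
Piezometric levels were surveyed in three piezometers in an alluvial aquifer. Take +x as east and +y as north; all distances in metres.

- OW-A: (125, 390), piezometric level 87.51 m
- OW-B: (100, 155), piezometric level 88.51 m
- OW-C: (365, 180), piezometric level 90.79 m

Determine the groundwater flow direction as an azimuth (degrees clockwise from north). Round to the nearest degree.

Taking OW-A as reference: OW-B−OW-A = (-25, -235, +1.00); OW-C−OW-A = (240, -210, +3.28).
Solve a·Δx + b·Δy = Δh: det = (-25)·(-210) − 240·(-235) = 61650.
∂h/∂x = [(+1.00)·(-210) − (+3.28)·(-235)] / 61650 = +0.009097
∂h/∂y = [(-25)·(+3.28) − 240·(+1.00)] / 61650 = -0.005223
Flow direction (−∇h) has components (-0.009097 E, +0.005223 N).
Azimuth = atan2(E, N) = atan2(-0.009097, +0.005223) = 299.9° ≈ 300°.

300°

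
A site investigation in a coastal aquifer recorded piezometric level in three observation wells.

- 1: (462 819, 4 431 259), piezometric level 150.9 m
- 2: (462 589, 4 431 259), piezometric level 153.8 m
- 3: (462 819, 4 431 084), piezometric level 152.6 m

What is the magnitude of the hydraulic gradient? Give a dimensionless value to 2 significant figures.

0.016

∂h/∂x = (153.8 − 150.9) / (462589 − 462819) = -0.01261
∂h/∂y = (152.6 − 150.9) / (4431084 − 4431259) = -0.009714
|∇h| = √(-0.01261² + -0.009714²) = 0.01592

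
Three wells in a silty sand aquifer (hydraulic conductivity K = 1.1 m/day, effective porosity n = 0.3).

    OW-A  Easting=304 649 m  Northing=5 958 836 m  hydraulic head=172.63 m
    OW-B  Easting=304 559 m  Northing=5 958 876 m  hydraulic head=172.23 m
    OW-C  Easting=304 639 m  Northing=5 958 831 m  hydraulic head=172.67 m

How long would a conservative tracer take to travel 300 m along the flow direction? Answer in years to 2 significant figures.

25 years

Differences from OW-A: to OW-B (Δx, Δy, Δh) = (-90, 40, -0.40); to OW-C = (-10, -5, +0.04).
Solve a·Δx + b·Δy = Δh: det = (-90)·(-5) − (-10)·40 = 850.
∂h/∂x = [(-0.40)·(-5) − (+0.04)·40] / 850 = +0.0004706
∂h/∂y = [(-90)·(+0.04) − (-10)·(-0.40)] / 850 = -0.008941
|∇h| = √(0.0004706² + -0.008941²) = 0.008953
Seepage velocity v = K·i/n = 1.1 × 0.008953 / 0.3 = 0.03283 m/day.
t = 300 / 0.03283 = 9138 days = 25 years.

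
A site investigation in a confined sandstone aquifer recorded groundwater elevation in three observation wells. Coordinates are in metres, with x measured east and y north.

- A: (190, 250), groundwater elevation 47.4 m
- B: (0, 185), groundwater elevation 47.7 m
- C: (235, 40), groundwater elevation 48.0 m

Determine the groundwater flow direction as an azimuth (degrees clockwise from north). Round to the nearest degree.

Three-point gradient (reference A): Δ to B = (-190, -65, +0.3), Δ to C = (45, -210, +0.6).
∂h/∂x = -0.0005604, ∂h/∂y = -0.002977 (det = 42825).
Flow direction (−∇h) has components (+0.0005604 E, +0.002977 N).
Azimuth = atan2(E, N) = atan2(+0.0005604, +0.002977) = 10.7° ≈ 011°.

011°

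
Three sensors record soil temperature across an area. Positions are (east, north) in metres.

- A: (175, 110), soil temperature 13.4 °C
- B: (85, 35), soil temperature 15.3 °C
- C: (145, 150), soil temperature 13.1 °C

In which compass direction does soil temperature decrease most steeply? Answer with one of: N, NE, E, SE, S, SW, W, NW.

Taking A as reference: B−A = (-90, -75, +1.9); C−A = (-30, 40, -0.3).
Solve a·Δx + b·Δy = ΔT: det = (-90)·40 − (-30)·(-75) = -5850.
∂T/∂x = [(+1.9)·40 − (-0.3)·(-75)] / -5850 = -0.009145
∂T/∂y = [(-90)·(-0.3) − (-30)·(+1.9)] / -5850 = -0.01436
Steepest decrease is along −∇f = (+0.009145 E, +0.01436 N) → northeast.

NE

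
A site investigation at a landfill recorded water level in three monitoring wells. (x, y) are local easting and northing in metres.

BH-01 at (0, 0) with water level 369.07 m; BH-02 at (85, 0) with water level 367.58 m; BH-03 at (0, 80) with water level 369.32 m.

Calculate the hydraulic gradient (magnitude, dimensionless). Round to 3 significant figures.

0.0178

∂h/∂x = (367.58 − 369.07) / (85 − 0) = -0.01753
∂h/∂y = (369.32 − 369.07) / (80 − 0) = +0.003125
|∇h| = √(-0.01753² + 0.003125²) = 0.01781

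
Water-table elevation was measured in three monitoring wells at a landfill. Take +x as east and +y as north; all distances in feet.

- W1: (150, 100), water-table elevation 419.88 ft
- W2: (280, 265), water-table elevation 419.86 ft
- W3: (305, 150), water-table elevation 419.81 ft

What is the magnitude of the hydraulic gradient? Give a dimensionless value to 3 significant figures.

Taking W1 as reference: W2−W1 = (130, 165, -0.02); W3−W1 = (155, 50, -0.07).
Determinant of the coordinate differences = 130·50 − 155·165 = -19075.
∂h/∂x = [(-0.02)·50 − (-0.07)·165] / -19075 = -0.0005531
∂h/∂y = [130·(-0.07) − 155·(-0.02)] / -19075 = +0.0003145
|∇h| = √(-0.0005531² + 0.0003145²) = 0.0006363

0.000636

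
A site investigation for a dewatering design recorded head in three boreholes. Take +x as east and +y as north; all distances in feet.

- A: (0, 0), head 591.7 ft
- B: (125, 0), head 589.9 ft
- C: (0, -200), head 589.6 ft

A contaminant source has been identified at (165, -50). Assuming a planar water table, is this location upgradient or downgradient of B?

∂h/∂x = (589.9 − 591.7) / (125 − 0) = -0.01440
∂h/∂y = (589.6 − 591.7) / (-200 − 0) = +0.01050
Head at (165, -50) = 591.7 + (-0.01440)·(165) + (+0.01050)·(-50) = 588.80 ft.
That is lower than the 589.9 ft at B, so the point is downgradient.

downgradient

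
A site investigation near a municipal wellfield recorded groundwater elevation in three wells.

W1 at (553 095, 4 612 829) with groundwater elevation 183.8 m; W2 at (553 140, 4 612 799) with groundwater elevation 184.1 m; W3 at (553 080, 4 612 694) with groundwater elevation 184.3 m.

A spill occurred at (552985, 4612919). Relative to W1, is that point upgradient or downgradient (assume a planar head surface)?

Differences from W1: to W2 (Δx, Δy, Δh) = (45, -30, +0.3); to W3 = (-15, -135, +0.5).
Solve a·Δx + b·Δy = Δh: det = 45·(-135) − (-15)·(-30) = -6525.
∂h/∂x = [(+0.3)·(-135) − (+0.5)·(-30)] / -6525 = +0.003908
∂h/∂y = [45·(+0.5) − (-15)·(+0.3)] / -6525 = -0.004138
Head at (552985, 4612919) = 183.8 + (+0.003908)·(-110) + (-0.004138)·(90) = 183.00 m.
That is lower than the 183.8 m at W1, so the point is downgradient.

downgradient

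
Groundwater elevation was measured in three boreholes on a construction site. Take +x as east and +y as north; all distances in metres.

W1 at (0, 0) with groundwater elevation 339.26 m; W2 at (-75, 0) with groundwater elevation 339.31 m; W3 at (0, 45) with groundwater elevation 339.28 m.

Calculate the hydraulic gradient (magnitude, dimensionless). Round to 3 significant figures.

0.000801

∂h/∂x = (339.31 − 339.26) / (-75 − 0) = -0.0006667
∂h/∂y = (339.28 − 339.26) / (45 − 0) = +0.0004444
|∇h| = √(-0.0006667² + 0.0004444²) = 0.0008012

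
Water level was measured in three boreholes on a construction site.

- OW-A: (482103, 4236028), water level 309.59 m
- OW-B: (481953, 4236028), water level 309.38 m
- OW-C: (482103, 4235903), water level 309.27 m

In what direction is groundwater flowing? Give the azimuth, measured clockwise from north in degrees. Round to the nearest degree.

209°

∂h/∂x = (309.38 − 309.59) / (481953 − 482103) = +0.001400
∂h/∂y = (309.27 − 309.59) / (4235903 − 4236028) = +0.002560
Flow direction (−∇h) has components (-0.001400 E, -0.002560 N).
Azimuth = atan2(E, N) = atan2(-0.001400, -0.002560) = 208.7° ≈ 209°.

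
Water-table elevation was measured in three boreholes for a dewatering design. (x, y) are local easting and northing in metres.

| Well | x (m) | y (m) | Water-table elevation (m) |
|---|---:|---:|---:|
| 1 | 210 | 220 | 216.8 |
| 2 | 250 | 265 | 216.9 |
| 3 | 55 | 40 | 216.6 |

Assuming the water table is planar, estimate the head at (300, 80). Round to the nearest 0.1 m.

225.1 m

With h = a·x + b·y + c and 1 as origin, the differences give:
  40·a + 45·b = +0.1
  (-155)·a + (-180)·b = -0.2
Eliminate b (×(-180) and ×45, subtract): -225·a = -9.00 → a = ∂h/∂x = +0.04000
Back-substitute: b = ∂h/∂y = -0.03333.
h(300, 80) = 216.8 + (+0.04000)·(90) + (-0.03333)·(-140) = 216.8 +3.600 +4.667 = 225.067 m.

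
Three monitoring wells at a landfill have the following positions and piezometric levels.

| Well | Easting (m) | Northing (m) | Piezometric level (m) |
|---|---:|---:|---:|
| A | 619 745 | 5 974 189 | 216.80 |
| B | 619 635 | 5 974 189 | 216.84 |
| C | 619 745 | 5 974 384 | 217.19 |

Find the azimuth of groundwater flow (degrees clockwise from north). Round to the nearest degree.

170°

∂h/∂x = (216.84 − 216.80) / (619635 − 619745) = -0.0003636
∂h/∂y = (217.19 − 216.80) / (5974384 − 5974189) = +0.002000
Flow direction (−∇h) has components (+0.0003636 E, -0.002000 N).
Azimuth = atan2(E, N) = atan2(+0.0003636, -0.002000) = 169.7° ≈ 170°.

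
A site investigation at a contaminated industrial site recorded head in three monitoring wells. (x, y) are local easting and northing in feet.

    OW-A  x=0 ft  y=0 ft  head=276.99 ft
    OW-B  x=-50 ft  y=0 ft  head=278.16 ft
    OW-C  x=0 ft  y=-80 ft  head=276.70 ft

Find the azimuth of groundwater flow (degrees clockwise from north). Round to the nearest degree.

∂h/∂x = (278.16 − 276.99) / (-50 − 0) = -0.02340
∂h/∂y = (276.70 − 276.99) / (-80 − 0) = +0.003625
Flow direction (−∇h) has components (+0.02340 E, -0.003625 N).
Azimuth = atan2(E, N) = atan2(+0.02340, -0.003625) = 98.8° ≈ 099°.

099°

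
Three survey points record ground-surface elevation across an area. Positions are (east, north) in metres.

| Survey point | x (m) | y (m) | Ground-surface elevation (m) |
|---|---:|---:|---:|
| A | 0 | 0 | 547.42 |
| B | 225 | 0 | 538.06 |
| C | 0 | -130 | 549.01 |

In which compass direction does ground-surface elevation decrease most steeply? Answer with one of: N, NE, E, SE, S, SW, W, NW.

∂z/∂x = (538.06 − 547.42) / (225 − 0) = -0.04160
∂z/∂y = (549.01 − 547.42) / (-130 − 0) = -0.01223
Steepest decrease is along −∇f = (+0.04160 E, +0.01223 N) → east.

E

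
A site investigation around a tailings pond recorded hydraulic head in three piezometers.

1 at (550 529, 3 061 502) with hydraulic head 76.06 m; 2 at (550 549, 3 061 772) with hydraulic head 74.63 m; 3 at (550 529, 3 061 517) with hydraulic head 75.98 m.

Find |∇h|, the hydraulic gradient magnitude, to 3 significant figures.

0.00536

Taking 1 as reference: 2−1 = (20, 270, -1.43); 3−1 = (0, 15, -0.08).
Determinant of the coordinate differences = 20·15 − 0·270 = 300.
∂h/∂x = [(-1.43)·15 − (-0.08)·270] / 300 = +0.0005000
∂h/∂y = [20·(-0.08) − 0·(-1.43)] / 300 = -0.005333
|∇h| = √(0.0005000² + -0.005333²) = 0.005356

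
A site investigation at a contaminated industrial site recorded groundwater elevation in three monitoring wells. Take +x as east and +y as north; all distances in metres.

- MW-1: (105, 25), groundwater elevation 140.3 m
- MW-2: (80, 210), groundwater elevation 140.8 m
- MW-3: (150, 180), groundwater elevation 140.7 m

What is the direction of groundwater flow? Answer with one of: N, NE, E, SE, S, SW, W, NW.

S

Three-point gradient (reference MW-1): Δ to MW-2 = (-25, 185, +0.5), Δ to MW-3 = (45, 155, +0.4).
∂h/∂x = -0.0002869, ∂h/∂y = +0.002664 (det = -12200).
Flow = −∇h = (+0.0002869 east, -0.002664 north), which points south.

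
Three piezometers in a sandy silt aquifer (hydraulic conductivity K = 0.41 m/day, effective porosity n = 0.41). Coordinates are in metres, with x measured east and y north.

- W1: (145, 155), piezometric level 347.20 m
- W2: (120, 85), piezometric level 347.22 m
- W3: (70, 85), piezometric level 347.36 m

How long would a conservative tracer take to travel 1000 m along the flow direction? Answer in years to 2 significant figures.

Three-point gradient (reference W1): Δ to W2 = (-25, -70, +0.02), Δ to W3 = (-75, -70, +0.16).
∂h/∂x = -0.002800, ∂h/∂y = +0.0007143 (det = -3500).
|∇h| = √(-0.002800² + 0.0007143²) = 0.00289
Seepage velocity v = K·i/n = 0.41 × 0.00289 / 0.41 = 0.00289 m/day.
t = 1000 / 0.00289 = 3.46e+05 days = 947 years.

950 years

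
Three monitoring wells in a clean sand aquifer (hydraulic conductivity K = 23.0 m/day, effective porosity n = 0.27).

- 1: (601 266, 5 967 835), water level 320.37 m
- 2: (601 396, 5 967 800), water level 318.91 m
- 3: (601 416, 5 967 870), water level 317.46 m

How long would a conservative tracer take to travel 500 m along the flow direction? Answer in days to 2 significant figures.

With h = a·x + b·y + c and 1 as origin, the differences give:
  130·a + (-35)·b = -1.46
  150·a + 35·b = -2.91
Eliminate b (×35 and ×(-35), subtract): 9800·a = -152.950 → a = ∂h/∂x = -0.01561
Back-substitute: b = ∂h/∂y = -0.01626.
|∇h| = √(-0.01561² + -0.01626²) = 0.02254
Seepage velocity v = K·i/n = 23.0 × 0.02254 / 0.27 = 1.92 m/day.
t = 500 / 1.92 = 260.4 days.

260 days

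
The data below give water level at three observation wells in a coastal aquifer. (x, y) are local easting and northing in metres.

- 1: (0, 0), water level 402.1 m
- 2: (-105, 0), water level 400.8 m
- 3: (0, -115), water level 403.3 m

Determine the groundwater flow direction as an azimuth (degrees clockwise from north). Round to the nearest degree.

∂h/∂x = (400.8 − 402.1) / (-105 − 0) = +0.01238
∂h/∂y = (403.3 − 402.1) / (-115 − 0) = -0.01043
Flow direction (−∇h) has components (-0.01238 E, +0.01043 N).
Azimuth = atan2(E, N) = atan2(-0.01238, +0.01043) = 310.1° ≈ 310°.

310°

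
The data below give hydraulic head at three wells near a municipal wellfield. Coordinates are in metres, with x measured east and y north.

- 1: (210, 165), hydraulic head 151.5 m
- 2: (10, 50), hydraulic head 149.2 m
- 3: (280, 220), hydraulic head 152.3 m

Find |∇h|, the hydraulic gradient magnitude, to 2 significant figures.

Differences from 1: to 2 (Δx, Δy, Δh) = (-200, -115, -2.3); to 3 = (70, 55, +0.8).
Determinant of the coordinate differences = (-200)·55 − 70·(-115) = -2950.
∂h/∂x = [(-2.3)·55 − (+0.8)·(-115)] / -2950 = +0.01169
∂h/∂y = [(-200)·(+0.8) − 70·(-2.3)] / -2950 = -0.0003390
|∇h| = √(0.01169² + -0.0003390²) = 0.01169

0.012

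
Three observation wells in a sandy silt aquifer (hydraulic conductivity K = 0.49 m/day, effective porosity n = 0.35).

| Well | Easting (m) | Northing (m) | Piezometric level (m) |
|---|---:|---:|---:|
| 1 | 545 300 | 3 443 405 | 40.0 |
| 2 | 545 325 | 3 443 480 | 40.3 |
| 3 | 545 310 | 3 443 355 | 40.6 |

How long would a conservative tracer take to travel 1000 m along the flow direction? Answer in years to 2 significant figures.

Three-point gradient (reference 1): Δ to 2 = (25, 75, +0.3), Δ to 3 = (10, -50, +0.6).
∂h/∂x = +0.03000, ∂h/∂y = -0.006000 (det = -2000).
|∇h| = √(0.03000² + -0.006000²) = 0.03059
Seepage velocity v = K·i/n = 0.49 × 0.03059 / 0.35 = 0.04283 m/day.
t = 1000 / 0.04283 = 2.335e+04 days = 63.9 years.

64 years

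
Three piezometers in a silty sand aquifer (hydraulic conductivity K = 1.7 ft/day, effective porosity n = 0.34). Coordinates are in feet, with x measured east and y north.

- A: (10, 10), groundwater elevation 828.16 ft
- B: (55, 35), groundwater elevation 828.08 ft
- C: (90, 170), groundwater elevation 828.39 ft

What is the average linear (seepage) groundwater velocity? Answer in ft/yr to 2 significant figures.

Three-point gradient (reference A): Δ to B = (45, 25, -0.08), Δ to C = (80, 160, +0.23).
∂h/∂x = -0.003567, ∂h/∂y = +0.003221 (det = 5200).
|∇h| = √(-0.003567² + 0.003221²) = 0.004806
Seepage velocity v = K·i/n = 1.7 × 0.004806 / 0.34 = 0.02403 ft/day = 8.777 ft/yr.

8.8 ft/yr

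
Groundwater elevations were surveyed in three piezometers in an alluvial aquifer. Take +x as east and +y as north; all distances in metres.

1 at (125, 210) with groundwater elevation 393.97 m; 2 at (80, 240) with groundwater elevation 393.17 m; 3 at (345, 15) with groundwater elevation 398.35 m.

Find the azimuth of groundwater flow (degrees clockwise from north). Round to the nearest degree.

With h = a·x + b·y + c and 1 as origin, the differences give:
  (-45)·a + 30·b = -0.80
  220·a + (-195)·b = +4.38
Eliminate b (×(-195) and ×30, subtract): 2175·a = 24.600 → a = ∂h/∂x = +0.01131
Back-substitute: b = ∂h/∂y = -0.009701.
Flow direction (−∇h) has components (-0.01131 E, +0.009701 N).
Azimuth = atan2(E, N) = atan2(-0.01131, +0.009701) = 310.6° ≈ 311°.

311°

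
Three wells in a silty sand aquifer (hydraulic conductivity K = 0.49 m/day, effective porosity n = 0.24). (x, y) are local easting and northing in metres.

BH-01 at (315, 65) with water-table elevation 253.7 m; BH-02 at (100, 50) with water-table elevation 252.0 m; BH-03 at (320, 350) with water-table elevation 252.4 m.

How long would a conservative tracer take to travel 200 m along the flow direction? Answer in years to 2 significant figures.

28 years

Differences from BH-01: to BH-02 (Δx, Δy, Δh) = (-215, -15, -1.7); to BH-03 = (5, 285, -1.3).
Determinant of the coordinate differences = (-215)·285 − 5·(-15) = -61200.
∂h/∂x = [(-1.7)·285 − (-1.3)·(-15)] / -61200 = +0.008235
∂h/∂y = [(-215)·(-1.3) − 5·(-1.7)] / -61200 = -0.004706
|∇h| = √(0.008235² + -0.004706²) = 0.009485
Seepage velocity v = K·i/n = 0.49 × 0.009485 / 0.24 = 0.01937 m/day.
t = 200 / 0.01937 = 1.033e+04 days = 28.3 years.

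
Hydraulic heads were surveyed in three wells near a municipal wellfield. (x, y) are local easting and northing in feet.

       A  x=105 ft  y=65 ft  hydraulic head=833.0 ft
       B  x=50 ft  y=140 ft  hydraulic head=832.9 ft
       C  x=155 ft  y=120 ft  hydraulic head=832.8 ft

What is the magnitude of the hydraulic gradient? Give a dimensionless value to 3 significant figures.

With h = a·x + b·y + c and A as origin, the differences give:
  (-55)·a + 75·b = -0.1
  50·a + 55·b = -0.2
Eliminate b (×55 and ×75, subtract): -6775·a = 9.50 → a = ∂h/∂x = -0.001402
Back-substitute: b = ∂h/∂y = -0.002362.
|∇h| = √(-0.001402² + -0.002362²) = 0.002747

0.00275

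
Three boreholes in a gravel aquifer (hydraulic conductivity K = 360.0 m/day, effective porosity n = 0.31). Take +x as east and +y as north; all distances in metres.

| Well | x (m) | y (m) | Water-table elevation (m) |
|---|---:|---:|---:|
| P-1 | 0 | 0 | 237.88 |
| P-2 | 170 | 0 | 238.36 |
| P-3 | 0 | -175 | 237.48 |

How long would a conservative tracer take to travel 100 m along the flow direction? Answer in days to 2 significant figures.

24 days

∂h/∂x = (238.36 − 237.88) / (170 − 0) = +0.002824
∂h/∂y = (237.48 − 237.88) / (-175 − 0) = +0.002286
|∇h| = √(0.002824² + 0.002286²) = 0.003633
Seepage velocity v = K·i/n = 360.0 × 0.003633 / 0.31 = 4.219 m/day.
t = 100 / 4.219 = 23.7 days.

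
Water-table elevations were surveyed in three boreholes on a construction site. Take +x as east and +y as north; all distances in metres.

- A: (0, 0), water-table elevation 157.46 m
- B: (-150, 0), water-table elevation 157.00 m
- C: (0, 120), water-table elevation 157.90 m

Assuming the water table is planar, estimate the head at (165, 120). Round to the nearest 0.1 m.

158.4 m

∂h/∂x = (157.00 − 157.46) / (-150 − 0) = +0.003067
∂h/∂y = (157.90 − 157.46) / (120 − 0) = +0.003667
h(165, 120) = 157.46 + (+0.003067)·(165) + (+0.003667)·(120) = 157.46 +0.506 +0.440 = 158.406 m.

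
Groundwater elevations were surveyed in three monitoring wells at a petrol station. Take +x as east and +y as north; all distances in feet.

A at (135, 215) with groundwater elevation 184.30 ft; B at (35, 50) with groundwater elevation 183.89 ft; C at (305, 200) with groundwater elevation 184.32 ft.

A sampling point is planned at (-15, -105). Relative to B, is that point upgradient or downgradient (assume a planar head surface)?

downgradient

Taking A as reference: B−A = (-100, -165, -0.41); C−A = (170, -15, +0.02).
Determinant of the coordinate differences = (-100)·(-15) − 170·(-165) = 29550.
∂h/∂x = [(-0.41)·(-15) − (+0.02)·(-165)] / 29550 = +0.0003198
∂h/∂y = [(-100)·(+0.02) − 170·(-0.41)] / 29550 = +0.002291
Head at (-15, -105) = 184.30 + (+0.0003198)·(-150) + (+0.002291)·(-320) = 183.52 ft.
That is lower than the 183.89 ft at B, so the point is downgradient.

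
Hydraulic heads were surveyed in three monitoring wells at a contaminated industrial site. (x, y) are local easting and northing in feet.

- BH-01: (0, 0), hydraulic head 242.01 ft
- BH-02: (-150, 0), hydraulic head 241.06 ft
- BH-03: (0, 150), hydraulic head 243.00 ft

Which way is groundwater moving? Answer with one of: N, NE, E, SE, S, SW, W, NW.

SW

∂h/∂x = (241.06 − 242.01) / (-150 − 0) = +0.006333
∂h/∂y = (243.00 − 242.01) / (150 − 0) = +0.006600
Flow = −∇h = (-0.006333 east, -0.006600 north), which points southwest.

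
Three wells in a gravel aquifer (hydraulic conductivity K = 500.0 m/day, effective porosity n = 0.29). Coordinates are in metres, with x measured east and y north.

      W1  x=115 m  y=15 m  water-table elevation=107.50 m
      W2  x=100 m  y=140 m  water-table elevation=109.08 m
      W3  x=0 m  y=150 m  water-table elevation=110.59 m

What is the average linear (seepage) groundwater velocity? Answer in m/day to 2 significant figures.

31 m/day

With h = a·x + b·y + c and W1 as origin, the differences give:
  (-15)·a + 125·b = +1.58
  (-115)·a + 135·b = +3.09
Eliminate b (×135 and ×125, subtract): 12350·a = -172.950 → a = ∂h/∂x = -0.01400
Back-substitute: b = ∂h/∂y = +0.01096.
|∇h| = √(-0.01400² + 0.01096²) = 0.01778
Seepage velocity v = K·i/n = 500.0 × 0.01778 / 0.29 = 30.66 m/day.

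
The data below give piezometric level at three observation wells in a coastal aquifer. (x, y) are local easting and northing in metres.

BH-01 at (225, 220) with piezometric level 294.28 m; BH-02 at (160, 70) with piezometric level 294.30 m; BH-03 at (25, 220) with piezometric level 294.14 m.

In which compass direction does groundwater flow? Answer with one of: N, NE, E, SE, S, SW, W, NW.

Taking BH-01 as reference: BH-02−BH-01 = (-65, -150, +0.02); BH-03−BH-01 = (-200, 0, -0.14).
Solve a·Δx + b·Δy = Δh: det = (-65)·0 − (-200)·(-150) = -30000.
∂h/∂x = [(+0.02)·0 − (-0.14)·(-150)] / -30000 = +0.0007000
∂h/∂y = [(-65)·(-0.14) − (-200)·(+0.02)] / -30000 = -0.0004367
Flow = −∇h = (-0.0007000 east, +0.0004367 north), which points northwest.

NW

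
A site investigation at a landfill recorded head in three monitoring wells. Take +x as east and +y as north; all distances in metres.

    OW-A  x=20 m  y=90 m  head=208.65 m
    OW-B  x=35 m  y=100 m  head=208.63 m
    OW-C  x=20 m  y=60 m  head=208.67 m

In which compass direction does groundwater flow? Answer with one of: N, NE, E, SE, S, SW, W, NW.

NE

Differences from OW-A: to OW-B (Δx, Δy, Δh) = (15, 10, -0.02); to OW-C = (0, -30, +0.02).
Solve a·Δx + b·Δy = Δh: det = 15·(-30) − 0·10 = -450.
∂h/∂x = [(-0.02)·(-30) − (+0.02)·10] / -450 = -0.0008889
∂h/∂y = [15·(+0.02) − 0·(-0.02)] / -450 = -0.0006667
Flow = −∇h = (+0.0008889 east, +0.0006667 north), which points northeast.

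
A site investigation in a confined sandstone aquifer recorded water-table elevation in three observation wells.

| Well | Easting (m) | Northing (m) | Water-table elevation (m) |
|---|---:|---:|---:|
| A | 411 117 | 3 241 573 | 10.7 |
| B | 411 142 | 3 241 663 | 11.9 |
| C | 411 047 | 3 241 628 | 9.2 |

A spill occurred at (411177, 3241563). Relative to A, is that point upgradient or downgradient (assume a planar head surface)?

With h = a·x + b·y + c and A as origin, the differences give:
  25·a + 90·b = +1.2
  (-70)·a + 55·b = -1.5
Eliminate b (×55 and ×90, subtract): 7675·a = 201.00 → a = ∂h/∂x = +0.02619
Back-substitute: b = ∂h/∂y = +0.006059.
Head at (411177, 3241563) = 10.7 + (+0.02619)·(60) + (+0.006059)·(-10) = 12.21 m.
That is higher than the 10.7 m at A, so the point is upgradient.

upgradient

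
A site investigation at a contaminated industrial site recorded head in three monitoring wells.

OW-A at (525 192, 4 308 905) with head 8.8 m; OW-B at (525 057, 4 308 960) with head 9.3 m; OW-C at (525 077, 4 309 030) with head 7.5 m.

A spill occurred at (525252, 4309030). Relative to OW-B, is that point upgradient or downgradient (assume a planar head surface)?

With h = a·x + b·y + c and OW-A as origin, the differences give:
  (-135)·a + 55·b = +0.5
  (-115)·a + 125·b = -1.3
Eliminate b (×125 and ×55, subtract): -10550·a = 134.00 → a = ∂h/∂x = -0.01270
Back-substitute: b = ∂h/∂y = -0.02209.
Head at (525252, 4309030) = 8.8 + (-0.01270)·(60) + (-0.02209)·(125) = 5.28 m.
That is lower than the 9.3 m at OW-B, so the point is downgradient.

downgradient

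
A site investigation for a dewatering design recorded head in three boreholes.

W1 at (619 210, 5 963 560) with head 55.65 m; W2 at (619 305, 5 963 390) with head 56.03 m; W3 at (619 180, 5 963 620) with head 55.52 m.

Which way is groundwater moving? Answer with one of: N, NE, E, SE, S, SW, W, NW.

NW

With h = a·x + b·y + c and W1 as origin, the differences give:
  95·a + (-170)·b = +0.38
  (-30)·a + 60·b = -0.13
Eliminate b (×60 and ×(-170), subtract): 600·a = 0.700 → a = ∂h/∂x = +0.001167
Back-substitute: b = ∂h/∂y = -0.001583.
Flow = −∇h = (-0.001167 east, +0.001583 north), which points northwest.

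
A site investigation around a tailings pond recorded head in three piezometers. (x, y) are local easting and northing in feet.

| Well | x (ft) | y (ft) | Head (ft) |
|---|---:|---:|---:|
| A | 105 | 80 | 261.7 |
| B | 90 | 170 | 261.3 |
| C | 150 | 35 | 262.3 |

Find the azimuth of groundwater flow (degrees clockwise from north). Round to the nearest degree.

284°

Taking A as reference: B−A = (-15, 90, -0.4); C−A = (45, -45, +0.6).
Determinant of the coordinate differences = (-15)·(-45) − 45·90 = -3375.
∂h/∂x = [(-0.4)·(-45) − (+0.6)·90] / -3375 = +0.01067
∂h/∂y = [(-15)·(+0.6) − 45·(-0.4)] / -3375 = -0.002667
Flow direction (−∇h) has components (-0.01067 E, +0.002667 N).
Azimuth = atan2(E, N) = atan2(-0.01067, +0.002667) = 284.0° ≈ 284°.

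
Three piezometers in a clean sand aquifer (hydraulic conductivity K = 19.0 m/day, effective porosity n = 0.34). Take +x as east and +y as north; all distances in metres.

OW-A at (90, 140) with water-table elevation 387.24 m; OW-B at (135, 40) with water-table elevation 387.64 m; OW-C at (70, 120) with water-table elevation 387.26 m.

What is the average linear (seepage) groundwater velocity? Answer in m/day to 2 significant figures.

0.21 m/day

With h = a·x + b·y + c and OW-A as origin, the differences give:
  45·a + (-100)·b = +0.40
  (-20)·a + (-20)·b = +0.02
Eliminate b (×(-20) and ×(-100), subtract): -2900·a = -6.000 → a = ∂h/∂x = +0.002069
Back-substitute: b = ∂h/∂y = -0.003069.
|∇h| = √(0.002069² + -0.003069²) = 0.003701
Seepage velocity v = K·i/n = 19.0 × 0.003701 / 0.34 = 0.2068 m/day.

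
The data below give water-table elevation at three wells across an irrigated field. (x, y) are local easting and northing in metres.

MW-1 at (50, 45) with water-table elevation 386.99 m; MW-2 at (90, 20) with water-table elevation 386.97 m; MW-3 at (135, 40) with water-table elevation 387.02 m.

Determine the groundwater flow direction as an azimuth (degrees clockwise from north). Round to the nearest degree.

196°

Taking MW-1 as reference: MW-2−MW-1 = (40, -25, -0.02); MW-3−MW-1 = (85, -5, +0.03).
Solve a·Δx + b·Δy = Δh: det = 40·(-5) − 85·(-25) = 1925.
∂h/∂x = [(-0.02)·(-5) − (+0.03)·(-25)] / 1925 = +0.0004416
∂h/∂y = [40·(+0.03) − 85·(-0.02)] / 1925 = +0.001506
Flow direction (−∇h) has components (-0.0004416 E, -0.001506 N).
Azimuth = atan2(E, N) = atan2(-0.0004416, -0.001506) = 196.3° ≈ 196°.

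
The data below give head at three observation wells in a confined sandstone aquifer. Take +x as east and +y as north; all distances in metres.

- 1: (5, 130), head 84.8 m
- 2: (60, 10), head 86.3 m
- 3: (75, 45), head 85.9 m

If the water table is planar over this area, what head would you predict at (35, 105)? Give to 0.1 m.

85.1 m

Three-point gradient (reference 1): Δ to 2 = (55, -120, +1.5), Δ to 3 = (70, -85, +1.1).
∂h/∂x = +0.001208, ∂h/∂y = -0.01195 (det = 3725).
h(35, 105) = 84.8 + (+0.001208)·(30) + (-0.01195)·(-25) = 84.8 +0.036 +0.299 = 85.135 m.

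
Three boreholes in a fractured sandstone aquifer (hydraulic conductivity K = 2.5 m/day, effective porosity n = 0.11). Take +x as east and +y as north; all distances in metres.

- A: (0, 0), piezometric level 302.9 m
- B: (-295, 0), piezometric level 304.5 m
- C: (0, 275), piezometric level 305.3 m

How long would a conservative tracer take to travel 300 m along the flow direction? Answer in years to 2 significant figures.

3.5 years

∂h/∂x = (304.5 − 302.9) / (-295 − 0) = -0.005424
∂h/∂y = (305.3 − 302.9) / (275 − 0) = +0.008727
|∇h| = √(-0.005424² + 0.008727²) = 0.01028
Seepage velocity v = K·i/n = 2.5 × 0.01028 / 0.11 = 0.2336 m/day.
t = 300 / 0.2336 = 1284 days = 3.52 years.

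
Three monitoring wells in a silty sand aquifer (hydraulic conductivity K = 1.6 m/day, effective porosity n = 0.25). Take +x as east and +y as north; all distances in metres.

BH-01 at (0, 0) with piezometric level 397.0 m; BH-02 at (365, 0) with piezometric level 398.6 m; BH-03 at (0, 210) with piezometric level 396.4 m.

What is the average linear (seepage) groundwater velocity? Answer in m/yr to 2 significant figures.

∂h/∂x = (398.6 − 397.0) / (365 − 0) = +0.004384
∂h/∂y = (396.4 − 397.0) / (210 − 0) = -0.002857
|∇h| = √(0.004384² + -0.002857²) = 0.005233
Seepage velocity v = K·i/n = 1.6 × 0.005233 / 0.25 = 0.03349 m/day = 12.23 m/yr.

12 m/yr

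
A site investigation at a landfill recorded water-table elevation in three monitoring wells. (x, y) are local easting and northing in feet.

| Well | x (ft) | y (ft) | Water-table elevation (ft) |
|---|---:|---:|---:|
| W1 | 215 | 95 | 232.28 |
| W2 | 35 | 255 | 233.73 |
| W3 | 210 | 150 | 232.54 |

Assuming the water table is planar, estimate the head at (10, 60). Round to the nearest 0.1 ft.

233.0 ft

Differences from W1: to W2 (Δx, Δy, Δh) = (-180, 160, +1.45); to W3 = (-5, 55, +0.26).
Determinant of the coordinate differences = (-180)·55 − (-5)·160 = -9100.
∂h/∂x = [(+1.45)·55 − (+0.26)·160] / -9100 = -0.004192
∂h/∂y = [(-180)·(+0.26) − (-5)·(+1.45)] / -9100 = +0.004346
h(10, 60) = 232.28 + (-0.004192)·(-205) + (+0.004346)·(-35) = 232.28 +0.859 -0.152 = 232.987 ft.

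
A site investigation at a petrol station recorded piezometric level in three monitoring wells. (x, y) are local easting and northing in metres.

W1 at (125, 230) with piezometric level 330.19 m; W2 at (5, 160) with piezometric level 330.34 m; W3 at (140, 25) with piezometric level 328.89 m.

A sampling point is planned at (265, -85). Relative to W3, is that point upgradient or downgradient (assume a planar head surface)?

Differences from W1: to W2 (Δx, Δy, Δh) = (-120, -70, +0.15); to W3 = (15, -205, -1.30).
Determinant of the coordinate differences = (-120)·(-205) − 15·(-70) = 25650.
∂h/∂x = [(+0.15)·(-205) − (-1.30)·(-70)] / 25650 = -0.004747
∂h/∂y = [(-120)·(-1.30) − 15·(+0.15)] / 25650 = +0.005994
Head at (265, -85) = 330.19 + (-0.004747)·(140) + (+0.005994)·(-315) = 327.64 m.
That is lower than the 328.89 m at W3, so the point is downgradient.

downgradient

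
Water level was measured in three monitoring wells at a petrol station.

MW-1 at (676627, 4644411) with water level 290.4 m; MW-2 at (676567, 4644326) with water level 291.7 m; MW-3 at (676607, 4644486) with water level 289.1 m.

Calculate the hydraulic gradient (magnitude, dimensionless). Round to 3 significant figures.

Differences from MW-1: to MW-2 (Δx, Δy, Δh) = (-60, -85, +1.3); to MW-3 = (-20, 75, -1.3).
Determinant of the coordinate differences = (-60)·75 − (-20)·(-85) = -6200.
∂h/∂x = [(+1.3)·75 − (-1.3)·(-85)] / -6200 = +0.002097
∂h/∂y = [(-60)·(-1.3) − (-20)·(+1.3)] / -6200 = -0.01677
|∇h| = √(0.002097² + -0.01677²) = 0.0169

0.0169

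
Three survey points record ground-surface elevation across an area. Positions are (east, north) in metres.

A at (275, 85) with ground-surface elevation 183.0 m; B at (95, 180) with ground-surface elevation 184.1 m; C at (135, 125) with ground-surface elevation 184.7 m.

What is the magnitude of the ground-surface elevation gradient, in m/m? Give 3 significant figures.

0.0315 m/m

Taking A as reference: B−A = (-180, 95, +1.1); C−A = (-140, 40, +1.7).
Determinant of the coordinate differences = (-180)·40 − (-140)·95 = 6100.
∂z/∂x = [(+1.1)·40 − (+1.7)·95] / 6100 = -0.01926
∂z/∂y = [(-180)·(+1.7) − (-140)·(+1.1)] / 6100 = -0.02492
|∇f| = √(-0.01926² + -0.02492²) = 0.0315 m/m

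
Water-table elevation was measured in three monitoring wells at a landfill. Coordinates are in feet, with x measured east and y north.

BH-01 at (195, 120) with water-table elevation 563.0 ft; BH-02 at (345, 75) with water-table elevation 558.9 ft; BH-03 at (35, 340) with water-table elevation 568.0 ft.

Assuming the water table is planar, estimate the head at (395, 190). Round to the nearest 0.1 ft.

With h = a·x + b·y + c and BH-01 as origin, the differences give:
  150·a + (-45)·b = -4.1
  (-160)·a + 220·b = +5.0
Eliminate b (×220 and ×(-45), subtract): 25800·a = -677.00 → a = ∂h/∂x = -0.02624
Back-substitute: b = ∂h/∂y = +0.003643.
h(395, 190) = 563.0 + (-0.02624)·(200) + (+0.003643)·(70) = 563.0 -5.248 +0.255 = 558.007 ft.

558.0 ft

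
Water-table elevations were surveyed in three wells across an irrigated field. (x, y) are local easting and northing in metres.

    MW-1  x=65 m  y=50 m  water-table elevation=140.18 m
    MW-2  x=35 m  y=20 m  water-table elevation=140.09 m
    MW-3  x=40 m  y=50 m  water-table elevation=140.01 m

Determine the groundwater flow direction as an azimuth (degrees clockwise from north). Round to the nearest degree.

299°

Differences from MW-1: to MW-2 (Δx, Δy, Δh) = (-30, -30, -0.09); to MW-3 = (-25, 0, -0.17).
Determinant of the coordinate differences = (-30)·0 − (-25)·(-30) = -750.
∂h/∂x = [(-0.09)·0 − (-0.17)·(-30)] / -750 = +0.006800
∂h/∂y = [(-30)·(-0.17) − (-25)·(-0.09)] / -750 = -0.003800
Flow direction (−∇h) has components (-0.006800 E, +0.003800 N).
Azimuth = atan2(E, N) = atan2(-0.006800, +0.003800) = 299.2° ≈ 299°.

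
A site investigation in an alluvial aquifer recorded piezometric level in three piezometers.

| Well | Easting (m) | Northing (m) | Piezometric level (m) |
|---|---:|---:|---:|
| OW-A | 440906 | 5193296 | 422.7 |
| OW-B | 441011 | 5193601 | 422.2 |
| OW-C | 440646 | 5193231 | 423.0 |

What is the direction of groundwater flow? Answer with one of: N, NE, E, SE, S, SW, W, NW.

With h = a·x + b·y + c and OW-A as origin, the differences give:
  105·a + 305·b = -0.5
  (-260)·a + (-65)·b = +0.3
Eliminate b (×(-65) and ×305, subtract): 72475·a = -59.00 → a = ∂h/∂x = -0.0008141
Back-substitute: b = ∂h/∂y = -0.001359.
Flow = −∇h = (+0.0008141 east, +0.001359 north), which points northeast.

NE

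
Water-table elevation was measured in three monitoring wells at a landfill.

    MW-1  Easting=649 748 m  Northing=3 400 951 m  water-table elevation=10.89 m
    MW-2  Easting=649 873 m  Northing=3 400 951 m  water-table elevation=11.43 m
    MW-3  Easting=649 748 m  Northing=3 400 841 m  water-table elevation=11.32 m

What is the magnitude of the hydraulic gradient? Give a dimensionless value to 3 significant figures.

0.00583

∂h/∂x = (11.43 − 10.89) / (649873 − 649748) = +0.004320
∂h/∂y = (11.32 − 10.89) / (3400841 − 3400951) = -0.003909
|∇h| = √(0.004320² + -0.003909²) = 0.005826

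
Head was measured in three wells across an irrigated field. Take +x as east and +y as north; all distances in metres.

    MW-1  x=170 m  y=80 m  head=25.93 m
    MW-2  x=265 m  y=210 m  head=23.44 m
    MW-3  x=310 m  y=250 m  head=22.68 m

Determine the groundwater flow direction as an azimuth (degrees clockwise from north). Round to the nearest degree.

359°

Taking MW-1 as reference: MW-2−MW-1 = (95, 130, -2.49); MW-3−MW-1 = (140, 170, -3.25).
Determinant of the coordinate differences = 95·170 − 140·130 = -2050.
∂h/∂x = [(-2.49)·170 − (-3.25)·130] / -2050 = +0.0003902
∂h/∂y = [95·(-3.25) − 140·(-2.49)] / -2050 = -0.01944
Flow direction (−∇h) has components (-0.0003902 E, +0.01944 N).
Azimuth = atan2(E, N) = atan2(-0.0003902, +0.01944) = 358.8° ≈ 359°.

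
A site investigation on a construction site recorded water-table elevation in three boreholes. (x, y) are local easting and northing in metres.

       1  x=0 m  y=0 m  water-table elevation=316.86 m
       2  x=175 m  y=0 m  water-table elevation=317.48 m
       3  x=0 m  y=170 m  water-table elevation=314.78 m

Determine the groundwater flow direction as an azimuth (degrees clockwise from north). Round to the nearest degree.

∂h/∂x = (317.48 − 316.86) / (175 − 0) = +0.003543
∂h/∂y = (314.78 − 316.86) / (170 − 0) = -0.01224
Flow direction (−∇h) has components (-0.003543 E, +0.01224 N).
Azimuth = atan2(E, N) = atan2(-0.003543, +0.01224) = 343.9° ≈ 344°.

344°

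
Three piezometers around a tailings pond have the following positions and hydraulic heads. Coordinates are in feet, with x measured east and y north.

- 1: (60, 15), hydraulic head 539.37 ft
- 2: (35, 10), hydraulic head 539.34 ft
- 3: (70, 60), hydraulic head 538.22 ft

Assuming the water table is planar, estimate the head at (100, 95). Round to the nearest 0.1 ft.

537.5 ft

With h = a·x + b·y + c and 1 as origin, the differences give:
  (-25)·a + (-5)·b = -0.03
  10·a + 45·b = -1.15
Eliminate b (×45 and ×(-5), subtract): -1075·a = -7.100 → a = ∂h/∂x = +0.006605
Back-substitute: b = ∂h/∂y = -0.02702.
h(100, 95) = 539.37 + (+0.006605)·(40) + (-0.02702)·(80) = 539.37 +0.264 -2.162 = 537.472 ft.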